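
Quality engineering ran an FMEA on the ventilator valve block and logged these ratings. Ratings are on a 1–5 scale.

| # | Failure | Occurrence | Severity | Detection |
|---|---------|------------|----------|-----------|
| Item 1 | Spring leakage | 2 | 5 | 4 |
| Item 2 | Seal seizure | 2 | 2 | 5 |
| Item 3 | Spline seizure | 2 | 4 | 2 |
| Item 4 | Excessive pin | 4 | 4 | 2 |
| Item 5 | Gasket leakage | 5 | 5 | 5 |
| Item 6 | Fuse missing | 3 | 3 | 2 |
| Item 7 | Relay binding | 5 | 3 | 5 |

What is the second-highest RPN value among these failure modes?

75

RPN = Severity × Occurrence × Detection:
  Item 1: 5 × 2 × 4 = 40
  Item 2: 2 × 2 × 5 = 20
  Item 3: 4 × 2 × 2 = 16
  Item 4: 4 × 4 × 2 = 32
  Item 5: 5 × 5 × 5 = 125
  Item 6: 3 × 3 × 2 = 18
  Item 7: 3 × 5 × 5 = 75
Sorted descending: 125, 75, 40, 32, 20, 18, 16.
The second-highest RPN is 75 (Item 7).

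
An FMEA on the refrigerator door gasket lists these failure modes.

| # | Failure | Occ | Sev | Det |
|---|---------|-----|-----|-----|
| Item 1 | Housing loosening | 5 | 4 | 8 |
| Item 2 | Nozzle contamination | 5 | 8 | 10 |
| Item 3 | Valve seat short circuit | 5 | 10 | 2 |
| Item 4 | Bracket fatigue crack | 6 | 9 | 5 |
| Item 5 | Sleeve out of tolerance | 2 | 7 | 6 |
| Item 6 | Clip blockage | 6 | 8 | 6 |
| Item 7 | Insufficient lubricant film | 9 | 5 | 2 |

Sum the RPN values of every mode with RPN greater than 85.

1308

RPN = Severity × Occurrence × Detection:
  Item 1: 4 × 5 × 8 = 160
  Item 2: 8 × 5 × 10 = 400
  Item 3: 10 × 5 × 2 = 100
  Item 4: 9 × 6 × 5 = 270
  Item 5: 7 × 2 × 6 = 84
  Item 6: 8 × 6 × 6 = 288
  Item 7: 5 × 9 × 2 = 90
RPN > 85: Item 1 (160), Item 2 (400), Item 3 (100), Item 4 (270), Item 6 (288), Item 7 (90).
Sum: 160 + 400 + 100 + 270 + 288 + 90 = 1308.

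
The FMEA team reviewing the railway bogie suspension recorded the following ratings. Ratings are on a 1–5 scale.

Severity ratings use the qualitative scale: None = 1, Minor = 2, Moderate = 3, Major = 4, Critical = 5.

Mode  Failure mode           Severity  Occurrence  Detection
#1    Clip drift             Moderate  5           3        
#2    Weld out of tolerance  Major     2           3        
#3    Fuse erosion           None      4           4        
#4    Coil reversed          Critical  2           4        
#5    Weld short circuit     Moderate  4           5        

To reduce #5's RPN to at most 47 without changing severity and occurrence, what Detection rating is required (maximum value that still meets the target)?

#5: S=3, O=4, D=5 → current RPN = 60.
Fixed product = 12. Need 12 × D ≤ 47, so D ≤ 47/12 = 3.92.
Maximum integer Detection rating = 3 (gives RPN 36; D=4 would give 48 > 47).

3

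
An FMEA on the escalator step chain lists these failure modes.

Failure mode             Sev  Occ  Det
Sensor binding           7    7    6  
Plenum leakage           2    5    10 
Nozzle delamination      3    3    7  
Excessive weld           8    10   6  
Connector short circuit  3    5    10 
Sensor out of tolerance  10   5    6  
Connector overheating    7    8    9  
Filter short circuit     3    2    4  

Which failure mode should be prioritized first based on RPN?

RPN = Severity × Occurrence × Detection:
  Sensor binding: 7 × 7 × 6 = 294
  Plenum leakage: 2 × 5 × 10 = 100
  Nozzle delamination: 3 × 3 × 7 = 63
  Excessive weld: 8 × 10 × 6 = 480
  Connector short circuit: 3 × 5 × 10 = 150
  Sensor out of tolerance: 10 × 5 × 6 = 300
  Connector overheating: 7 × 8 × 9 = 504
  Filter short circuit: 3 × 2 × 4 = 24
Highest RPN is 504 → Connector overheating.

Connector overheating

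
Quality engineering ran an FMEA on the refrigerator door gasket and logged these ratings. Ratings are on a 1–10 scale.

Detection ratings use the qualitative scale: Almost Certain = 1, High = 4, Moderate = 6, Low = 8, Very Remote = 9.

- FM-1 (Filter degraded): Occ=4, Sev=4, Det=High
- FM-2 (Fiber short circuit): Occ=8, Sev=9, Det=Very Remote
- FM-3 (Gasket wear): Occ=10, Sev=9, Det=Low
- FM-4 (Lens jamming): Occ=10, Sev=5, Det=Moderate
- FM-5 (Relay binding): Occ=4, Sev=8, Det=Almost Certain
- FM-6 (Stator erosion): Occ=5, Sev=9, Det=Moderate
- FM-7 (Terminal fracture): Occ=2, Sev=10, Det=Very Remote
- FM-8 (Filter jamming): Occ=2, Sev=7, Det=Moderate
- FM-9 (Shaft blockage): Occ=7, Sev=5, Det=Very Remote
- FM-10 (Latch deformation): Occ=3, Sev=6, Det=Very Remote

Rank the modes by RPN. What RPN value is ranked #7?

RPN = Severity × Occurrence × Detection:
  FM-1: 4 × 4 × 4 = 64
  FM-2: 9 × 8 × 9 = 648
  FM-3: 9 × 10 × 8 = 720
  FM-4: 5 × 10 × 6 = 300
  FM-5: 8 × 4 × 1 = 32
  FM-6: 9 × 5 × 6 = 270
  FM-7: 10 × 2 × 9 = 180
  FM-8: 7 × 2 × 6 = 84
  FM-9: 5 × 7 × 9 = 315
  FM-10: 6 × 3 × 9 = 162
Sorted descending: 720, 648, 315, 300, 270, 180, 162, 84, 64, 32.
The seventh-highest RPN is 162 (FM-10).

162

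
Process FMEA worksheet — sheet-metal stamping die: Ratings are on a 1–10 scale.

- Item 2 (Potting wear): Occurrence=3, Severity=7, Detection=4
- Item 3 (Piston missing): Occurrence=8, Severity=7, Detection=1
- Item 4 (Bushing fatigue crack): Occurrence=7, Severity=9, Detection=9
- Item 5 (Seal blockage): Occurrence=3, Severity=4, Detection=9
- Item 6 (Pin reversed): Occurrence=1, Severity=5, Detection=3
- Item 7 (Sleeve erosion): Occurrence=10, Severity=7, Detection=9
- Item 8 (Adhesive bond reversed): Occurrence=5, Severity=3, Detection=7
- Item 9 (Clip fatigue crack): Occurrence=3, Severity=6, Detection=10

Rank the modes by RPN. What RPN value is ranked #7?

56

RPN = Severity × Occurrence × Detection:
  Item 2: 7 × 3 × 4 = 84
  Item 3: 7 × 8 × 1 = 56
  Item 4: 9 × 7 × 9 = 567
  Item 5: 4 × 3 × 9 = 108
  Item 6: 5 × 1 × 3 = 15
  Item 7: 7 × 10 × 9 = 630
  Item 8: 3 × 5 × 7 = 105
  Item 9: 6 × 3 × 10 = 180
Sorted descending: 630, 567, 180, 108, 105, 84, 56, 15.
The seventh-highest RPN is 56 (Item 3).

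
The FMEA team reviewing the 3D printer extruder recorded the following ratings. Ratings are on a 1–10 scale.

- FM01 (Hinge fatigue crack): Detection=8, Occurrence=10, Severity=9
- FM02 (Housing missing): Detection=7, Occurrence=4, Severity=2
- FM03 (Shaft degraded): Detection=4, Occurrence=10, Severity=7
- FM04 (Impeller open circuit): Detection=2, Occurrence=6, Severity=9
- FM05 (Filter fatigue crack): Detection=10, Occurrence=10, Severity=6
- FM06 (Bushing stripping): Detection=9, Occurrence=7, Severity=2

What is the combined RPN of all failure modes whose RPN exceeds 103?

1834

RPN = Severity × Occurrence × Detection:
  FM01: 9 × 10 × 8 = 720
  FM02: 2 × 4 × 7 = 56
  FM03: 7 × 10 × 4 = 280
  FM04: 9 × 6 × 2 = 108
  FM05: 6 × 10 × 10 = 600
  FM06: 2 × 7 × 9 = 126
RPN > 103: FM01 (720), FM03 (280), FM04 (108), FM05 (600), FM06 (126).
Sum: 720 + 280 + 108 + 600 + 126 = 1834.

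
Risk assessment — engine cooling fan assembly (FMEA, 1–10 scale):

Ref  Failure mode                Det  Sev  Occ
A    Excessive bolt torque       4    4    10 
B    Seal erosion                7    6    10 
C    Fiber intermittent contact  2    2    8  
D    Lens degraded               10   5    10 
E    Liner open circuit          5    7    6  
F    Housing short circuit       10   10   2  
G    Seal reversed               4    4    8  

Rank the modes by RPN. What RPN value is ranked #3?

RPN = Severity × Occurrence × Detection:
  A: 4 × 10 × 4 = 160
  B: 6 × 10 × 7 = 420
  C: 2 × 8 × 2 = 32
  D: 5 × 10 × 10 = 500
  E: 7 × 6 × 5 = 210
  F: 10 × 2 × 10 = 200
  G: 4 × 8 × 4 = 128
Sorted descending: 500, 420, 210, 200, 160, 128, 32.
The third-highest RPN is 210 (E).

210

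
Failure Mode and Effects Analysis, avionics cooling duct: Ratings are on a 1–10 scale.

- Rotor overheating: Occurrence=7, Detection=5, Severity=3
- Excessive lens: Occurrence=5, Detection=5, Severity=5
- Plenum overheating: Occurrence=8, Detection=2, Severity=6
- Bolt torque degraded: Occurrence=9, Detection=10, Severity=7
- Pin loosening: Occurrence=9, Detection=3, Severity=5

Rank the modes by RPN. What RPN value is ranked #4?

105

RPN = Severity × Occurrence × Detection:
  Rotor overheating: 3 × 7 × 5 = 105
  Excessive lens: 5 × 5 × 5 = 125
  Plenum overheating: 6 × 8 × 2 = 96
  Bolt torque degraded: 7 × 9 × 10 = 630
  Pin loosening: 5 × 9 × 3 = 135
Sorted descending: 630, 135, 125, 105, 96.
The fourth-highest RPN is 105 (Rotor overheating).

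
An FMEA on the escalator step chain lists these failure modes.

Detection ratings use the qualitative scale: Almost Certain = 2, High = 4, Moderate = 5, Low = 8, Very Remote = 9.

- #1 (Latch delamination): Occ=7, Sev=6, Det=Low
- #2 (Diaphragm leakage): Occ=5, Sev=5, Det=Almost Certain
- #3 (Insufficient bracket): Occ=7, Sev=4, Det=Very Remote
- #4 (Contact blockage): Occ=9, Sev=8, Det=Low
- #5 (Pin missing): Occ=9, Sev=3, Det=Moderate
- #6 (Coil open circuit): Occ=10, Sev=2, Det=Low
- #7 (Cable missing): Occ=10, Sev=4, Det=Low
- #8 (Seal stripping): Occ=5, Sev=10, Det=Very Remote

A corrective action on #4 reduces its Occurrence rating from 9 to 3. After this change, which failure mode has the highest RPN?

RPN = Severity × Occurrence × Detection:
  #1: 6 × 7 × 8 = 336
  #2: 5 × 5 × 2 = 50
  #3: 4 × 7 × 9 = 252
  #4: 8 × 9 × 8 = 576
  #5: 3 × 9 × 5 = 135
  #6: 2 × 10 × 8 = 160
  #7: 4 × 10 × 8 = 320
  #8: 10 × 5 × 9 = 450
After action: #4 → 8 × 3 × 8 = 192.
Revised RPNs: #8=450, #1=336, #7=320, #3=252, #4=192, #6=160, #5=135, #2=50.
Highest is now #8 (450).

#8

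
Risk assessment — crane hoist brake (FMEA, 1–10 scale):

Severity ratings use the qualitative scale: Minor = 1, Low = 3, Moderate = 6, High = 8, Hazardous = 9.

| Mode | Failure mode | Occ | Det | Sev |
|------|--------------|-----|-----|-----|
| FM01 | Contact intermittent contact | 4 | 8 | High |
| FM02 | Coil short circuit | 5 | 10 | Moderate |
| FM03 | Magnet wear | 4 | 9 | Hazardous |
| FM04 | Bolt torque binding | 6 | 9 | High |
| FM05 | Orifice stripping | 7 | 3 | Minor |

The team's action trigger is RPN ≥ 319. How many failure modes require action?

RPN = Severity × Occurrence × Detection:
  FM01: 8 × 4 × 8 = 256
  FM02: 6 × 5 × 10 = 300
  FM03: 9 × 4 × 9 = 324
  FM04: 8 × 6 × 9 = 432
  FM05: 1 × 7 × 3 = 21
Modes with RPN ≥ 319: FM03 (324), FM04 (432) → 2.

2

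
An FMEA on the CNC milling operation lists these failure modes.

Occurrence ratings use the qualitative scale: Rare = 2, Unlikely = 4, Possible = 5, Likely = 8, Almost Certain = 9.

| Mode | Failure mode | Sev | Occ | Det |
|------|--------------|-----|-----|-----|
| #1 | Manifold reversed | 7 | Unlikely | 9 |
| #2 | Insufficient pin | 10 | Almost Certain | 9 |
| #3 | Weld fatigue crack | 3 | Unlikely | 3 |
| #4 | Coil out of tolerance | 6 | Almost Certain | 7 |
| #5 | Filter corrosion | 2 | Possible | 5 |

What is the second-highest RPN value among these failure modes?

RPN = Severity × Occurrence × Detection:
  #1: 7 × 4 × 9 = 252
  #2: 10 × 9 × 9 = 810
  #3: 3 × 4 × 3 = 36
  #4: 6 × 9 × 7 = 378
  #5: 2 × 5 × 5 = 50
Sorted descending: 810, 378, 252, 50, 36.
The second-highest RPN is 378 (#4).

378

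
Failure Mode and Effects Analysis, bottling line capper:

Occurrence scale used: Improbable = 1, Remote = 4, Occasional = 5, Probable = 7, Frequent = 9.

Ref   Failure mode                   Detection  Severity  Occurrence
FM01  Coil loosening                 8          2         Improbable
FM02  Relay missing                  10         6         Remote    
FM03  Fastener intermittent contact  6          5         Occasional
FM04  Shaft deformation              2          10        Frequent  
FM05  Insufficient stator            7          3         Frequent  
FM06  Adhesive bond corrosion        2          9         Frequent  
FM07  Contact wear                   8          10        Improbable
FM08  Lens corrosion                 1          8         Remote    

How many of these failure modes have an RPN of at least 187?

2

RPN = Severity × Occurrence × Detection:
  FM01: 2 × 1 × 8 = 16
  FM02: 6 × 4 × 10 = 240
  FM03: 5 × 5 × 6 = 150
  FM04: 10 × 9 × 2 = 180
  FM05: 3 × 9 × 7 = 189
  FM06: 9 × 9 × 2 = 162
  FM07: 10 × 1 × 8 = 80
  FM08: 8 × 4 × 1 = 32
Modes with RPN ≥ 187: FM02 (240), FM05 (189) → 2.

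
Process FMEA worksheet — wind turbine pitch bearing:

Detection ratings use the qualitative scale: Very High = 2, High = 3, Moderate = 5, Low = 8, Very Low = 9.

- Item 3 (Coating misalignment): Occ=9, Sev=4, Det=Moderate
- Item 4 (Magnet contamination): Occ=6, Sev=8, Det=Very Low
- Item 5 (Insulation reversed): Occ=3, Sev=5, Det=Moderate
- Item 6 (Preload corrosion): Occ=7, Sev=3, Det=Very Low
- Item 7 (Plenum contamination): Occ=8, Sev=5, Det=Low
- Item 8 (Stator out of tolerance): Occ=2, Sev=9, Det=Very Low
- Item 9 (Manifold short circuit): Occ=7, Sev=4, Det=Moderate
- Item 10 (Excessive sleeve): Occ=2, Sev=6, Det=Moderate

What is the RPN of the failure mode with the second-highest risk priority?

RPN = Severity × Occurrence × Detection:
  Item 3: 4 × 9 × 5 = 180
  Item 4: 8 × 6 × 9 = 432
  Item 5: 5 × 3 × 5 = 75
  Item 6: 3 × 7 × 9 = 189
  Item 7: 5 × 8 × 8 = 320
  Item 8: 9 × 2 × 9 = 162
  Item 9: 4 × 7 × 5 = 140
  Item 10: 6 × 2 × 5 = 60
Sorted descending: 432, 320, 189, 180, 162, 140, 75, 60.
The second-highest RPN is 320 (Item 7).

320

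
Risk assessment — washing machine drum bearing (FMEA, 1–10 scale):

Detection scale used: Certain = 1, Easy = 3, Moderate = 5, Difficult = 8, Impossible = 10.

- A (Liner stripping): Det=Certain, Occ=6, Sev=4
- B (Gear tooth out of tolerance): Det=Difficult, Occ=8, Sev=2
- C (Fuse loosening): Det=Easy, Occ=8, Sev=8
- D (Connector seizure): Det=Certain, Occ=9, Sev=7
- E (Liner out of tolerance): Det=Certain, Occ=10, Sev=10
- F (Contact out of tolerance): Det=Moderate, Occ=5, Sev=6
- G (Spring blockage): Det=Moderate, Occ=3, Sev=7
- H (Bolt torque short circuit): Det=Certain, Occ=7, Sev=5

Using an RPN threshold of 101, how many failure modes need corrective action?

4

RPN = Severity × Occurrence × Detection:
  A: 4 × 6 × 1 = 24
  B: 2 × 8 × 8 = 128
  C: 8 × 8 × 3 = 192
  D: 7 × 9 × 1 = 63
  E: 10 × 10 × 1 = 100
  F: 6 × 5 × 5 = 150
  G: 7 × 3 × 5 = 105
  H: 5 × 7 × 1 = 35
Modes with RPN ≥ 101: B (128), C (192), F (150), G (105) → 4.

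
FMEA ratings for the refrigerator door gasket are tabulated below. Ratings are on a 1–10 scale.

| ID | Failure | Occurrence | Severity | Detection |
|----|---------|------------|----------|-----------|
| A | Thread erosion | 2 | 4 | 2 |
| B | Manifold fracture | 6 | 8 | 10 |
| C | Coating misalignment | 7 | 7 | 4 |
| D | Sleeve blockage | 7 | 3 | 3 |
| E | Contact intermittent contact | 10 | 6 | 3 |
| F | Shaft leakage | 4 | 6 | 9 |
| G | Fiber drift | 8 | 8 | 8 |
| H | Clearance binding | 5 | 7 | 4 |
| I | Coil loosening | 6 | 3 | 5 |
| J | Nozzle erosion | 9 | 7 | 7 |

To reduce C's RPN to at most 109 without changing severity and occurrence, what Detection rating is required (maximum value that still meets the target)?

C: S=7, O=7, D=4 → current RPN = 196.
Fixed product = 49. Need 49 × D ≤ 109, so D ≤ 109/49 = 2.22.
Maximum integer Detection rating = 2 (gives RPN 98; D=3 would give 147 > 109).

2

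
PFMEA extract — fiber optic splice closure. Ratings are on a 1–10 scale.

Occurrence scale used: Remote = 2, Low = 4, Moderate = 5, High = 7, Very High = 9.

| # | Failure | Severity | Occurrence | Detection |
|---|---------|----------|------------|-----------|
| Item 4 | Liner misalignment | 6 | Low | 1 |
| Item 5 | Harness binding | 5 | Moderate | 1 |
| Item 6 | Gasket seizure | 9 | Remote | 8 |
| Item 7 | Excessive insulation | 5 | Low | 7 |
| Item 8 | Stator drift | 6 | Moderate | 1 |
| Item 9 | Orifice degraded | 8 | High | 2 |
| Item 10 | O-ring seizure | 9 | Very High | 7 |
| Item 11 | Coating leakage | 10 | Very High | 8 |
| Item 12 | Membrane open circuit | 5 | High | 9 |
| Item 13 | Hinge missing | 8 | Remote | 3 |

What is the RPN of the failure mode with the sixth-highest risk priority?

RPN = Severity × Occurrence × Detection:
  Item 4: 6 × 4 × 1 = 24
  Item 5: 5 × 5 × 1 = 25
  Item 6: 9 × 2 × 8 = 144
  Item 7: 5 × 4 × 7 = 140
  Item 8: 6 × 5 × 1 = 30
  Item 9: 8 × 7 × 2 = 112
  Item 10: 9 × 9 × 7 = 567
  Item 11: 10 × 9 × 8 = 720
  Item 12: 5 × 7 × 9 = 315
  Item 13: 8 × 2 × 3 = 48
Sorted descending: 720, 567, 315, 144, 140, 112, 48, 30, 25, 24.
The sixth-highest RPN is 112 (Item 9).

112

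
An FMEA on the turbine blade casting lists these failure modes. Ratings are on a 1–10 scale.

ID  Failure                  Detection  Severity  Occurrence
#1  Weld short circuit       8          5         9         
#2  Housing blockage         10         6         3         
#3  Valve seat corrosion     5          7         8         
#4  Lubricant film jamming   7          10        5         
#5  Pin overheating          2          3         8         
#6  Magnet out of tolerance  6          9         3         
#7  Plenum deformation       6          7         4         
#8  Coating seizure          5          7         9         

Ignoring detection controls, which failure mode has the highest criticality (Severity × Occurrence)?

#8

Criticality = Severity × Occurrence:
  #1: 5 × 9 = 45
  #2: 6 × 3 = 18
  #3: 7 × 8 = 56
  #4: 10 × 5 = 50
  #5: 3 × 8 = 24
  #6: 9 × 3 = 27
  #7: 7 × 4 = 28
  #8: 7 × 9 = 63
Highest criticality is 63 → #8.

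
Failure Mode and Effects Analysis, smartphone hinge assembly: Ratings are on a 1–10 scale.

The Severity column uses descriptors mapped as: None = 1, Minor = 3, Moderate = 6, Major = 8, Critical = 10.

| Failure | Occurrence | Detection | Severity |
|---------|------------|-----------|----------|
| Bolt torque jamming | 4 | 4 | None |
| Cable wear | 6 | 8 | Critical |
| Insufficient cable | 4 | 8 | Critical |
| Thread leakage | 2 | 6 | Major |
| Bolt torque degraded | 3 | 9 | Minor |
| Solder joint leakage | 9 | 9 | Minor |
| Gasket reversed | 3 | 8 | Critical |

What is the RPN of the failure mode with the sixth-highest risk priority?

81

RPN = Severity × Occurrence × Detection:
  Bolt torque jamming: 1 × 4 × 4 = 16
  Cable wear: 10 × 6 × 8 = 480
  Insufficient cable: 10 × 4 × 8 = 320
  Thread leakage: 8 × 2 × 6 = 96
  Bolt torque degraded: 3 × 3 × 9 = 81
  Solder joint leakage: 3 × 9 × 9 = 243
  Gasket reversed: 10 × 3 × 8 = 240
Sorted descending: 480, 320, 243, 240, 96, 81, 16.
The sixth-highest RPN is 81 (Bolt torque degraded).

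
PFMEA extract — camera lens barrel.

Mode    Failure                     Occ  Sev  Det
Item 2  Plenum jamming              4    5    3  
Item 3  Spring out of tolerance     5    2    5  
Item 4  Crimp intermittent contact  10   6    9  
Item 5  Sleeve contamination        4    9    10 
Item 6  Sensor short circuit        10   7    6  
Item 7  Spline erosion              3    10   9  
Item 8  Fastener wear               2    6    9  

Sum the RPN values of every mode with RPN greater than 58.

RPN = Severity × Occurrence × Detection:
  Item 2: 5 × 4 × 3 = 60
  Item 3: 2 × 5 × 5 = 50
  Item 4: 6 × 10 × 9 = 540
  Item 5: 9 × 4 × 10 = 360
  Item 6: 7 × 10 × 6 = 420
  Item 7: 10 × 3 × 9 = 270
  Item 8: 6 × 2 × 9 = 108
RPN > 58: Item 2 (60), Item 4 (540), Item 5 (360), Item 6 (420), Item 7 (270), Item 8 (108).
Sum: 60 + 540 + 360 + 420 + 270 + 108 = 1758.

1758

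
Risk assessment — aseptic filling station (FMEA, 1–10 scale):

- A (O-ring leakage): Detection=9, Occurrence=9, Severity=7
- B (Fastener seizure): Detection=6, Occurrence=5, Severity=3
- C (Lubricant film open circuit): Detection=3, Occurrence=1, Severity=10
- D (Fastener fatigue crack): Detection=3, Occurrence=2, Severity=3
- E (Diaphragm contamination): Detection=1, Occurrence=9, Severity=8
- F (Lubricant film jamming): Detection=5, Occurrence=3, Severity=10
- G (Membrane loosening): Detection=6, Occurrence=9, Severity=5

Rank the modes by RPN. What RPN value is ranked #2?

RPN = Severity × Occurrence × Detection:
  A: 7 × 9 × 9 = 567
  B: 3 × 5 × 6 = 90
  C: 10 × 1 × 3 = 30
  D: 3 × 2 × 3 = 18
  E: 8 × 9 × 1 = 72
  F: 10 × 3 × 5 = 150
  G: 5 × 9 × 6 = 270
Sorted descending: 567, 270, 150, 90, 72, 30, 18.
The second-highest RPN is 270 (G).

270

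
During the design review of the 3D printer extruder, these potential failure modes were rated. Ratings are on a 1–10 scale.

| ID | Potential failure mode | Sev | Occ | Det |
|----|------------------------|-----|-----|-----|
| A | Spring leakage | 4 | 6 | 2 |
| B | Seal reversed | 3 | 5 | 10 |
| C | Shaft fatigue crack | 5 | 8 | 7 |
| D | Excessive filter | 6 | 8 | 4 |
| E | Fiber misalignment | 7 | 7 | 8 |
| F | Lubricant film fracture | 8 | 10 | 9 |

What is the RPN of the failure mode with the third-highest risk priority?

RPN = Severity × Occurrence × Detection:
  A: 4 × 6 × 2 = 48
  B: 3 × 5 × 10 = 150
  C: 5 × 8 × 7 = 280
  D: 6 × 8 × 4 = 192
  E: 7 × 7 × 8 = 392
  F: 8 × 10 × 9 = 720
Sorted descending: 720, 392, 280, 192, 150, 48.
The third-highest RPN is 280 (C).

280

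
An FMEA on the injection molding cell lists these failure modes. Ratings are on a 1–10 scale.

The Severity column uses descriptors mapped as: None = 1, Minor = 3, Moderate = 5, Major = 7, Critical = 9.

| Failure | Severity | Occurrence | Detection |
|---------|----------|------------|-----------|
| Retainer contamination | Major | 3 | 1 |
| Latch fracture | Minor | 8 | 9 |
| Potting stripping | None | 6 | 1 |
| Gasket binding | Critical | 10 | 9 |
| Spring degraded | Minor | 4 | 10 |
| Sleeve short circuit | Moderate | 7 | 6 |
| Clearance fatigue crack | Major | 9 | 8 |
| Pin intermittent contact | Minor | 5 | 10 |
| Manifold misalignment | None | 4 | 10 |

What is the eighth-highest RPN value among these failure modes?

RPN = Severity × Occurrence × Detection:
  Retainer contamination: 7 × 3 × 1 = 21
  Latch fracture: 3 × 8 × 9 = 216
  Potting stripping: 1 × 6 × 1 = 6
  Gasket binding: 9 × 10 × 9 = 810
  Spring degraded: 3 × 4 × 10 = 120
  Sleeve short circuit: 5 × 7 × 6 = 210
  Clearance fatigue crack: 7 × 9 × 8 = 504
  Pin intermittent contact: 3 × 5 × 10 = 150
  Manifold misalignment: 1 × 4 × 10 = 40
Sorted descending: 810, 504, 216, 210, 150, 120, 40, 21, 6.
The eighth-highest RPN is 21 (Retainer contamination).

21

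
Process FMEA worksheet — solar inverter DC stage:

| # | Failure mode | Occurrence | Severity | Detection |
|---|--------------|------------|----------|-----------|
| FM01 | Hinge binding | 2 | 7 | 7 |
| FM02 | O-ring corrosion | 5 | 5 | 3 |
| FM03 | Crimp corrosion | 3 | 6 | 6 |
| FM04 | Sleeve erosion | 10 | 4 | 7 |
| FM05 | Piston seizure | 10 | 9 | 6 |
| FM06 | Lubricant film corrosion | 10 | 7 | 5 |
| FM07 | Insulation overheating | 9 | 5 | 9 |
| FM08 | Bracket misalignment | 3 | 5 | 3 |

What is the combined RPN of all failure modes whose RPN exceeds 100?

RPN = Severity × Occurrence × Detection:
  FM01: 7 × 2 × 7 = 98
  FM02: 5 × 5 × 3 = 75
  FM03: 6 × 3 × 6 = 108
  FM04: 4 × 10 × 7 = 280
  FM05: 9 × 10 × 6 = 540
  FM06: 7 × 10 × 5 = 350
  FM07: 5 × 9 × 9 = 405
  FM08: 5 × 3 × 3 = 45
RPN > 100: FM03 (108), FM04 (280), FM05 (540), FM06 (350), FM07 (405).
Sum: 108 + 280 + 540 + 350 + 405 = 1683.

1683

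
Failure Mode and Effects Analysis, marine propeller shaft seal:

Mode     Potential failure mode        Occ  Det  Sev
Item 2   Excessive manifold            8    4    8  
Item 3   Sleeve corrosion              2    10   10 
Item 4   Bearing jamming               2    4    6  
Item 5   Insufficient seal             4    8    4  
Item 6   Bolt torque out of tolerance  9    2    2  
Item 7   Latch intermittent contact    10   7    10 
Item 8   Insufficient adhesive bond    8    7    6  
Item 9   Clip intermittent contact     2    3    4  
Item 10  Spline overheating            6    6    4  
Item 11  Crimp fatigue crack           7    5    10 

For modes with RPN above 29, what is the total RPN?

RPN = Severity × Occurrence × Detection:
  Item 2: 8 × 8 × 4 = 256
  Item 3: 10 × 2 × 10 = 200
  Item 4: 6 × 2 × 4 = 48
  Item 5: 4 × 4 × 8 = 128
  Item 6: 2 × 9 × 2 = 36
  Item 7: 10 × 10 × 7 = 700
  Item 8: 6 × 8 × 7 = 336
  Item 9: 4 × 2 × 3 = 24
  Item 10: 4 × 6 × 6 = 144
  Item 11: 10 × 7 × 5 = 350
RPN > 29: Item 2 (256), Item 3 (200), Item 4 (48), Item 5 (128), Item 6 (36), Item 7 (700), Item 8 (336), Item 10 (144), Item 11 (350).
Sum: 256 + 200 + 48 + 128 + 36 + 700 + 336 + 144 + 350 = 2198.

2198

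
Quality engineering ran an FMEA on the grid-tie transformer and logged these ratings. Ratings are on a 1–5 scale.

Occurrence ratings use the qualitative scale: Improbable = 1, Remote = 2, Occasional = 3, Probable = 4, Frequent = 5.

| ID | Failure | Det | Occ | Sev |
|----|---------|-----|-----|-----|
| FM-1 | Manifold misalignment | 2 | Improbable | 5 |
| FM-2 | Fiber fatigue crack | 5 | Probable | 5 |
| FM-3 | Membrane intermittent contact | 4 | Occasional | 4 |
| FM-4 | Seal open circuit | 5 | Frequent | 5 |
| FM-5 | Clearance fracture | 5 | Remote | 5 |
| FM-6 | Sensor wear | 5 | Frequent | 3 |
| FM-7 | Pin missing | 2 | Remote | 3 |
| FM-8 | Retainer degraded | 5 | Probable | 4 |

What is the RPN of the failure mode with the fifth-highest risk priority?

50

RPN = Severity × Occurrence × Detection:
  FM-1: 5 × 1 × 2 = 10
  FM-2: 5 × 4 × 5 = 100
  FM-3: 4 × 3 × 4 = 48
  FM-4: 5 × 5 × 5 = 125
  FM-5: 5 × 2 × 5 = 50
  FM-6: 3 × 5 × 5 = 75
  FM-7: 3 × 2 × 2 = 12
  FM-8: 4 × 4 × 5 = 80
Sorted descending: 125, 100, 80, 75, 50, 48, 12, 10.
The fifth-highest RPN is 50 (FM-5).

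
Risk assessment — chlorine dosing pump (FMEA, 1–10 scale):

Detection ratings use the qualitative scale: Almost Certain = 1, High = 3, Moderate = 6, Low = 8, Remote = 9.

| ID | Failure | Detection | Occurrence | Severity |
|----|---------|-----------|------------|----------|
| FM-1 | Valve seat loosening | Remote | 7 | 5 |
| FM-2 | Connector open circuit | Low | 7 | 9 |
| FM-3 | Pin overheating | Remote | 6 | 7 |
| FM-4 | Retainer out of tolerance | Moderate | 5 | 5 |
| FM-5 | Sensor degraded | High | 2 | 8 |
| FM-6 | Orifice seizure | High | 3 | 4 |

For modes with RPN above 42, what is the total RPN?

1395

RPN = Severity × Occurrence × Detection:
  FM-1: 5 × 7 × 9 = 315
  FM-2: 9 × 7 × 8 = 504
  FM-3: 7 × 6 × 9 = 378
  FM-4: 5 × 5 × 6 = 150
  FM-5: 8 × 2 × 3 = 48
  FM-6: 4 × 3 × 3 = 36
RPN > 42: FM-1 (315), FM-2 (504), FM-3 (378), FM-4 (150), FM-5 (48).
Sum: 315 + 504 + 378 + 150 + 48 = 1395.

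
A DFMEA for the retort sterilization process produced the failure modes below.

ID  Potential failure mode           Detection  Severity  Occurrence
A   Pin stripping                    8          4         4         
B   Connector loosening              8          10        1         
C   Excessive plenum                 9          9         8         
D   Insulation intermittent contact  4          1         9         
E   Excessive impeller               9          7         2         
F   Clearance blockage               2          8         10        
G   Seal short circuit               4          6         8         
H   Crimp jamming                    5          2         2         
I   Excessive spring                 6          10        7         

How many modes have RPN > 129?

RPN = Severity × Occurrence × Detection:
  A: 4 × 4 × 8 = 128
  B: 10 × 1 × 8 = 80
  C: 9 × 8 × 9 = 648
  D: 1 × 9 × 4 = 36
  E: 7 × 2 × 9 = 126
  F: 8 × 10 × 2 = 160
  G: 6 × 8 × 4 = 192
  H: 2 × 2 × 5 = 20
  I: 10 × 7 × 6 = 420
Modes with RPN > 129: C (648), F (160), G (192), I (420) → 4.

4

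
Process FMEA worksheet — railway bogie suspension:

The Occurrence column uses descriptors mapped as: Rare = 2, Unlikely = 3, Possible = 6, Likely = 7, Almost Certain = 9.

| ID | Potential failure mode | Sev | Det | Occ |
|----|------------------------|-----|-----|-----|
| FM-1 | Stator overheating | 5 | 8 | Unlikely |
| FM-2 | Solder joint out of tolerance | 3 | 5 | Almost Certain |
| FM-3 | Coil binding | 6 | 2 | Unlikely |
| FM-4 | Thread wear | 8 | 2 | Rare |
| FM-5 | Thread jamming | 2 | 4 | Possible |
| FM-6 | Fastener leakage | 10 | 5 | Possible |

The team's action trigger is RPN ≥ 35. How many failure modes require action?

5

RPN = Severity × Occurrence × Detection:
  FM-1: 5 × 3 × 8 = 120
  FM-2: 3 × 9 × 5 = 135
  FM-3: 6 × 3 × 2 = 36
  FM-4: 8 × 2 × 2 = 32
  FM-5: 2 × 6 × 4 = 48
  FM-6: 10 × 6 × 5 = 300
Modes with RPN ≥ 35: FM-1 (120), FM-2 (135), FM-3 (36), FM-5 (48), FM-6 (300) → 5.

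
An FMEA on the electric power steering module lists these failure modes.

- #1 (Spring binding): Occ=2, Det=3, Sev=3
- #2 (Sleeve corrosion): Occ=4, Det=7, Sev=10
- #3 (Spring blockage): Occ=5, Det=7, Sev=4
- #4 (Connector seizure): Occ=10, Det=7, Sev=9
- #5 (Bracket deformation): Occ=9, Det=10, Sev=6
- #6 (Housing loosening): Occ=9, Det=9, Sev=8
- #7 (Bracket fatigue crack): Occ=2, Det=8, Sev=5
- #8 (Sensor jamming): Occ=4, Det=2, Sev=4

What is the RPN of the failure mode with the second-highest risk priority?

RPN = Severity × Occurrence × Detection:
  #1: 3 × 2 × 3 = 18
  #2: 10 × 4 × 7 = 280
  #3: 4 × 5 × 7 = 140
  #4: 9 × 10 × 7 = 630
  #5: 6 × 9 × 10 = 540
  #6: 8 × 9 × 9 = 648
  #7: 5 × 2 × 8 = 80
  #8: 4 × 4 × 2 = 32
Sorted descending: 648, 630, 540, 280, 140, 80, 32, 18.
The second-highest RPN is 630 (#4).

630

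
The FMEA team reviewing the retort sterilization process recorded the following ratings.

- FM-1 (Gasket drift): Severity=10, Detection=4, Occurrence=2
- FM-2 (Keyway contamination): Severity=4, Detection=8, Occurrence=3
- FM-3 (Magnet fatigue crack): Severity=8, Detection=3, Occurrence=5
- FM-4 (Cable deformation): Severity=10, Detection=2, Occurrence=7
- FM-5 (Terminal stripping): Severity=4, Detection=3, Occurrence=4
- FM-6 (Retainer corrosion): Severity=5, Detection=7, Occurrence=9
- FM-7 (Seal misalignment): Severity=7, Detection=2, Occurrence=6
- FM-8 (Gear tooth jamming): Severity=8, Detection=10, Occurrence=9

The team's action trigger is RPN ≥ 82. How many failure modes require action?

RPN = Severity × Occurrence × Detection:
  FM-1: 10 × 2 × 4 = 80
  FM-2: 4 × 3 × 8 = 96
  FM-3: 8 × 5 × 3 = 120
  FM-4: 10 × 7 × 2 = 140
  FM-5: 4 × 4 × 3 = 48
  FM-6: 5 × 9 × 7 = 315
  FM-7: 7 × 6 × 2 = 84
  FM-8: 8 × 9 × 10 = 720
Modes with RPN ≥ 82: FM-2 (96), FM-3 (120), FM-4 (140), FM-6 (315), FM-7 (84), FM-8 (720) → 6.

6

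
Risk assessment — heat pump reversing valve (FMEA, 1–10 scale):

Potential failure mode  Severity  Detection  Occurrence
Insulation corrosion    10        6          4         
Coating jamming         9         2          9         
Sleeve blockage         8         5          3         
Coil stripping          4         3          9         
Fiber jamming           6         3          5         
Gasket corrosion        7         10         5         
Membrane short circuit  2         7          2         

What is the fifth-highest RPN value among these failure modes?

RPN = Severity × Occurrence × Detection:
  Insulation corrosion: 10 × 4 × 6 = 240
  Coating jamming: 9 × 9 × 2 = 162
  Sleeve blockage: 8 × 3 × 5 = 120
  Coil stripping: 4 × 9 × 3 = 108
  Fiber jamming: 6 × 5 × 3 = 90
  Gasket corrosion: 7 × 5 × 10 = 350
  Membrane short circuit: 2 × 2 × 7 = 28
Sorted descending: 350, 240, 162, 120, 108, 90, 28.
The fifth-highest RPN is 108 (Coil stripping).

108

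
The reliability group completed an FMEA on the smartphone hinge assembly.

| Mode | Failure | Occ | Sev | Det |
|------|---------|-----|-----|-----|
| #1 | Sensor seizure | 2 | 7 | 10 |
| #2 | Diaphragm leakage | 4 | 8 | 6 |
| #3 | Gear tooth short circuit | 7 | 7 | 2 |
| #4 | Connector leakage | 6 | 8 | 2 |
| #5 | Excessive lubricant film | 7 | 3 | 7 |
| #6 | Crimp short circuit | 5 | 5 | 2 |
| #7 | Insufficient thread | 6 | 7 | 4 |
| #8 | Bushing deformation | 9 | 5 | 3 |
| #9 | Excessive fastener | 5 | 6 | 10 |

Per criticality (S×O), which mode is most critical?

#3

Criticality = Severity × Occurrence:
  #1: 7 × 2 = 14
  #2: 8 × 4 = 32
  #3: 7 × 7 = 49
  #4: 8 × 6 = 48
  #5: 3 × 7 = 21
  #6: 5 × 5 = 25
  #7: 7 × 6 = 42
  #8: 5 × 9 = 45
  #9: 6 × 5 = 30
Highest criticality is 49 → #3.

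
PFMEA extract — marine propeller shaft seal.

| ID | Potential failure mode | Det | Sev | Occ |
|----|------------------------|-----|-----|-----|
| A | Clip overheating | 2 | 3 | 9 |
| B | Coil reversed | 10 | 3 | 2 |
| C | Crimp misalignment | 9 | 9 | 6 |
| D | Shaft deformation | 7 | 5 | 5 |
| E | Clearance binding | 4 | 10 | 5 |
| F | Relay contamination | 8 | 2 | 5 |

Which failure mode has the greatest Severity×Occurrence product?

C

Criticality = Severity × Occurrence:
  A: 3 × 9 = 27
  B: 3 × 2 = 6
  C: 9 × 6 = 54
  D: 5 × 5 = 25
  E: 10 × 5 = 50
  F: 2 × 5 = 10
Highest criticality is 54 → C.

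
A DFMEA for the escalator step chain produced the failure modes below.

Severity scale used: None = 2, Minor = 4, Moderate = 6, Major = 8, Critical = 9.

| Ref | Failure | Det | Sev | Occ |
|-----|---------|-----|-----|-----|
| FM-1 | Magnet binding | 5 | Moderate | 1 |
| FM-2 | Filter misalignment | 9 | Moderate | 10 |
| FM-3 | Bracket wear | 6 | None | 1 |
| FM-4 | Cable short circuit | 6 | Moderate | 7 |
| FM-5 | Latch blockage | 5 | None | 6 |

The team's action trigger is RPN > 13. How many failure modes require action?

4

RPN = Severity × Occurrence × Detection:
  FM-1: 6 × 1 × 5 = 30
  FM-2: 6 × 10 × 9 = 540
  FM-3: 2 × 1 × 6 = 12
  FM-4: 6 × 7 × 6 = 252
  FM-5: 2 × 6 × 5 = 60
Modes with RPN > 13: FM-1 (30), FM-2 (540), FM-4 (252), FM-5 (60) → 4.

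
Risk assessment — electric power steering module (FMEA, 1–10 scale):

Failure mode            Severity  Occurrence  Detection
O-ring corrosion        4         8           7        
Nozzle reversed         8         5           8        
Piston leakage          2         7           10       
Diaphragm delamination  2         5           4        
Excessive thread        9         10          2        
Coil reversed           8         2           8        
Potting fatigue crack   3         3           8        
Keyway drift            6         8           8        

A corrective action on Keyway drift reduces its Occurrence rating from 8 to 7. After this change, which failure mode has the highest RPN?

RPN = Severity × Occurrence × Detection:
  O-ring corrosion: 4 × 8 × 7 = 224
  Nozzle reversed: 8 × 5 × 8 = 320
  Piston leakage: 2 × 7 × 10 = 140
  Diaphragm delamination: 2 × 5 × 4 = 40
  Excessive thread: 9 × 10 × 2 = 180
  Coil reversed: 8 × 2 × 8 = 128
  Potting fatigue crack: 3 × 3 × 8 = 72
  Keyway drift: 6 × 8 × 8 = 384
After action: Keyway drift → 6 × 7 × 8 = 336.
Revised RPNs: Keyway drift=336, Nozzle reversed=320, O-ring corrosion=224, Excessive thread=180, Piston leakage=140, Coil reversed=128, Potting fatigue crack=72, Diaphragm delamination=40.
Highest is now Keyway drift (336).

Keyway drift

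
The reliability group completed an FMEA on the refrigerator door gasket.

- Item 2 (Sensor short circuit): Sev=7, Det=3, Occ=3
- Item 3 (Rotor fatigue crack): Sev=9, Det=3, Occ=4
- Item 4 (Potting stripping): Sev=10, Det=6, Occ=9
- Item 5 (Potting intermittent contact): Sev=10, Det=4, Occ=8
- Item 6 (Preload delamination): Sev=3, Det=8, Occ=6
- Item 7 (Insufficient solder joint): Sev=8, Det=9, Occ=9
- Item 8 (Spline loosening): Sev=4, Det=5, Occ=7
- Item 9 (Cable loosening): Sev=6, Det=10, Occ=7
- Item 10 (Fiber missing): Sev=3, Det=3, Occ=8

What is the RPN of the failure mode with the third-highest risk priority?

RPN = Severity × Occurrence × Detection:
  Item 2: 7 × 3 × 3 = 63
  Item 3: 9 × 4 × 3 = 108
  Item 4: 10 × 9 × 6 = 540
  Item 5: 10 × 8 × 4 = 320
  Item 6: 3 × 6 × 8 = 144
  Item 7: 8 × 9 × 9 = 648
  Item 8: 4 × 7 × 5 = 140
  Item 9: 6 × 7 × 10 = 420
  Item 10: 3 × 8 × 3 = 72
Sorted descending: 648, 540, 420, 320, 144, 140, 108, 72, 63.
The third-highest RPN is 420 (Item 9).

420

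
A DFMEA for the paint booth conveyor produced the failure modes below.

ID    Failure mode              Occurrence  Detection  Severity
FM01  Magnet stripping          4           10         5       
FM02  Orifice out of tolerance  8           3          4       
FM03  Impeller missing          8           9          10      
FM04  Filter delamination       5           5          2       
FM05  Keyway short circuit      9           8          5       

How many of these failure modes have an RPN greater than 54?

4

RPN = Severity × Occurrence × Detection:
  FM01: 5 × 4 × 10 = 200
  FM02: 4 × 8 × 3 = 96
  FM03: 10 × 8 × 9 = 720
  FM04: 2 × 5 × 5 = 50
  FM05: 5 × 9 × 8 = 360
Modes with RPN > 54: FM01 (200), FM02 (96), FM03 (720), FM05 (360) → 4.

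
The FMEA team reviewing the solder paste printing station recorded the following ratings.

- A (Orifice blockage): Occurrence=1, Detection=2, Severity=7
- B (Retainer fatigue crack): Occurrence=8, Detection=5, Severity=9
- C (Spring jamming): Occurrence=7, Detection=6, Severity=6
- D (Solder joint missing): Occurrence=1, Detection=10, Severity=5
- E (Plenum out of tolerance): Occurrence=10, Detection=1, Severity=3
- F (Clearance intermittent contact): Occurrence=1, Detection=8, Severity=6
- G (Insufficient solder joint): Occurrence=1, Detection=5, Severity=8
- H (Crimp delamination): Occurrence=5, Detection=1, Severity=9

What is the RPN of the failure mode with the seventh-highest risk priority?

RPN = Severity × Occurrence × Detection:
  A: 7 × 1 × 2 = 14
  B: 9 × 8 × 5 = 360
  C: 6 × 7 × 6 = 252
  D: 5 × 1 × 10 = 50
  E: 3 × 10 × 1 = 30
  F: 6 × 1 × 8 = 48
  G: 8 × 1 × 5 = 40
  H: 9 × 5 × 1 = 45
Sorted descending: 360, 252, 50, 48, 45, 40, 30, 14.
The seventh-highest RPN is 30 (E).

30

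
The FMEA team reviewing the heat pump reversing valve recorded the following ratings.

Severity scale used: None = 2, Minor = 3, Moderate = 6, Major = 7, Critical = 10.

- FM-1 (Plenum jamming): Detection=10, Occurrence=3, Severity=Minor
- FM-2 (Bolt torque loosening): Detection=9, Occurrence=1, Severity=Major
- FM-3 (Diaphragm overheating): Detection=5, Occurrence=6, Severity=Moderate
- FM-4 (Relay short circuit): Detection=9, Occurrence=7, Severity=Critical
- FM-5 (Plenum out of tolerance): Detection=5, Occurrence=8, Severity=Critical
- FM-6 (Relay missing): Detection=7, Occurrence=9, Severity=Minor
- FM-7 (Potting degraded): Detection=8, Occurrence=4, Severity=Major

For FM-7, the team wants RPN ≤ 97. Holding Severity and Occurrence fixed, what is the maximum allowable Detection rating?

FM-7: S=7, O=4, D=8 → current RPN = 224.
Fixed product = 28. Need 28 × D ≤ 97, so D ≤ 97/28 = 3.46.
Maximum integer Detection rating = 3 (gives RPN 84; D=4 would give 112 > 97).

3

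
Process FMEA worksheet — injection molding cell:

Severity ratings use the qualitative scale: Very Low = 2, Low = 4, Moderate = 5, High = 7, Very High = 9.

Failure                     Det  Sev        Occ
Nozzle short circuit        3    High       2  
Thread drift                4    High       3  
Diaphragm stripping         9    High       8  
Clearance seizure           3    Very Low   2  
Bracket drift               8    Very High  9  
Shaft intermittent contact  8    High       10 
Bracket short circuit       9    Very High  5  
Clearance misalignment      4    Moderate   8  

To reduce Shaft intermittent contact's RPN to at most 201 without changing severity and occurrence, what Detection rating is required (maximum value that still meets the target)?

Shaft intermittent contact: S=7, O=10, D=8 → current RPN = 560.
Fixed product = 70. Need 70 × D ≤ 201, so D ≤ 201/70 = 2.87.
Maximum integer Detection rating = 2 (gives RPN 140; D=3 would give 210 > 201).

2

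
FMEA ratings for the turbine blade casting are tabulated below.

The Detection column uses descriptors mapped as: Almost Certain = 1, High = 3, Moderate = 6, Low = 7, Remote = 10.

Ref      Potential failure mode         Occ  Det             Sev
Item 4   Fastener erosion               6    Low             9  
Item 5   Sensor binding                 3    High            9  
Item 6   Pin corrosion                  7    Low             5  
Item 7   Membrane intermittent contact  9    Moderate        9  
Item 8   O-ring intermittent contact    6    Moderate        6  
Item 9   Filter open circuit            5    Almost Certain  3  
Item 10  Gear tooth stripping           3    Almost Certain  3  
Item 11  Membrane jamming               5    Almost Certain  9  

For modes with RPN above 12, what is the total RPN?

1466

RPN = Severity × Occurrence × Detection:
  Item 4: 9 × 6 × 7 = 378
  Item 5: 9 × 3 × 3 = 81
  Item 6: 5 × 7 × 7 = 245
  Item 7: 9 × 9 × 6 = 486
  Item 8: 6 × 6 × 6 = 216
  Item 9: 3 × 5 × 1 = 15
  Item 10: 3 × 3 × 1 = 9
  Item 11: 9 × 5 × 1 = 45
RPN > 12: Item 4 (378), Item 5 (81), Item 6 (245), Item 7 (486), Item 8 (216), Item 9 (15), Item 11 (45).
Sum: 378 + 81 + 245 + 486 + 216 + 15 + 45 = 1466.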